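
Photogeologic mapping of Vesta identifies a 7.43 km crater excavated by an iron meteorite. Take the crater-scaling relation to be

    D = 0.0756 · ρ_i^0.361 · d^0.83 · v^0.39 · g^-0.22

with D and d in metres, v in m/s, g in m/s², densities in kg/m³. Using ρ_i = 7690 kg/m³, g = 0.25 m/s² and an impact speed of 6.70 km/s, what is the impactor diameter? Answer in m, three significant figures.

d ≈ 233 m

Rearranging for d: d = [D / (0.0756 · 7690^0.361 · 6700^0.39 · 0.25^-0.22)]^(1/0.83).
D = 7430 m.
7690^0.361 = 25.28
6700^0.39 = 31.06
0.25^-0.22 = 1.357
Denominator = 0.0756 × 25.28 × 31.06 × 1.357 = 80.55
D / 80.55 = 7430 / 80.55 = 92.24
d = 92.24^(1/0.83) = 92.24^1.2048 = 233.0 m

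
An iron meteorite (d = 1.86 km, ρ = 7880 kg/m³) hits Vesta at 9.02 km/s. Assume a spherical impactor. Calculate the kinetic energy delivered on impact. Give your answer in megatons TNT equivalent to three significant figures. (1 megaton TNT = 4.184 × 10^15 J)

d = 1860 m; v = 9020 m/s.
Mass m = (π/6) ρ d³ = (π/6) × 7880 × (1860)³ = 2.655 × 10^13 kg
E = ½ m v² = 0.5 × 2.655 × 10^13 × (9020)² = 1.080 × 10^21 J
   = 1.080 × 10^21 / 4.184×10^15 = 2.581 × 10^5 Mt

E ≈ 2.58 × 10^5 Mt TNT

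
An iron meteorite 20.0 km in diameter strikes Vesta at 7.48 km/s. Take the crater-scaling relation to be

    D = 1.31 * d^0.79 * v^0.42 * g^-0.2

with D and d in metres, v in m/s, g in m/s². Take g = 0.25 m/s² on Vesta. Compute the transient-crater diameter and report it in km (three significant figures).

In SI units: d = 20000 m, v = 7480 m/s.
d^0.79 = 20000^0.79 = 2499
v^0.42 = 7480^0.42 = 42.37
g^-0.2 = 0.25^-0.2 = 1.320
D = 1.31 × 2499 × 42.37 × 1.320 = 1.831 × 10^5 m
   = 183.1 km

D ≈ 183 km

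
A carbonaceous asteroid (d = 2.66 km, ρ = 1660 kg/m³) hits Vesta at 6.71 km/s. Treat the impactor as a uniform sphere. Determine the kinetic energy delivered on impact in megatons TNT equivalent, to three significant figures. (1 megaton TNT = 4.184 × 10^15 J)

E ≈ 88000 Mt TNT

d = 2660 m; v = 6710 m/s.
Mass m = (π/6) ρ d³ = (π/6) × 1660 × (2660)³ = 1.636 × 10^13 kg
E = ½ m v² = 0.5 × 1.636 × 10^13 × (6710)² = 3.683 × 10^20 J
   = 3.683 × 10^20 / 4.184×10^15 = 88026 Mt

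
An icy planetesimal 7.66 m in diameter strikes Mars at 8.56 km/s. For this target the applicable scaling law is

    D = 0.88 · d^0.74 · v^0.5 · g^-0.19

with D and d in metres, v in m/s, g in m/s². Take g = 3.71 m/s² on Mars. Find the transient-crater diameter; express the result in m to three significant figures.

In SI units: v = 8560 m/s.
d^0.74 = 7.66^0.74 = 4.512
v^0.5 = 8560^0.5 = 92.52
g^-0.19 = 3.71^-0.19 = 0.7795
D = 0.88 × 4.512 × 92.52 × 0.7795 = 286.4 m

D ≈ 286 m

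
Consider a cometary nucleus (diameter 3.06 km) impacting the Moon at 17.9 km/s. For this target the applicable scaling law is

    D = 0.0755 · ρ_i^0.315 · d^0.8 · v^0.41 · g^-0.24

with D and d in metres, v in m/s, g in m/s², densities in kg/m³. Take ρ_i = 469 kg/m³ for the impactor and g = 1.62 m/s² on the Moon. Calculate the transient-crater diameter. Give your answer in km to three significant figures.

D ≈ 15.9 km

In SI units: d = 3060 m, v = 17900 m/s.
ρ_i^0.315 = 469^0.315 = 6.941
d^0.8 = 3060^0.8 = 614.6
v^0.41 = 17900^0.41 = 55.42
g^-0.24 = 1.62^-0.24 = 0.8907
D = 0.0755 × 6.941 × 614.6 × 55.42 × 0.8907 = 15899 m
   = 15.90 km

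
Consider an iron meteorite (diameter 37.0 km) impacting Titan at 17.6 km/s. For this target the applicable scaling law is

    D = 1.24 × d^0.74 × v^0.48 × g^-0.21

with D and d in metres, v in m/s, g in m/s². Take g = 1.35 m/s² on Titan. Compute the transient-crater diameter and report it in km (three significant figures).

In SI units: d = 37000 m, v = 17600 m/s.
d^0.74 = 37000^0.74 = 2401
v^0.48 = 17600^0.48 = 109.1
g^-0.21 = 1.35^-0.21 = 0.9389
D = 1.24 × 2401 × 109.1 × 0.9389 = 3.050 × 10^5 m
   = 305.0 km

D ≈ 305 km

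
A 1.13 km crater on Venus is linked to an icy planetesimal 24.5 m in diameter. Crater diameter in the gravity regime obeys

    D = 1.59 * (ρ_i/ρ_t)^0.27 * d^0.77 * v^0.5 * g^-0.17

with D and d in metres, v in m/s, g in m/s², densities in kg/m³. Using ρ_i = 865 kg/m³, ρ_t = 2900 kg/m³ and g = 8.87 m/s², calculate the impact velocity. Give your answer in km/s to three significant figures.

v ≈ 14.8 km/s

Rearranging for v: v = [D / (1.59 · (865/2900)^0.27 · 24.5^0.77 · 8.87^-0.17)]^(1/0.5).
D = 1130 m.
(865/2900)^0.27 = 0.7214
24.5^0.77 = 11.74
8.87^-0.17 = 0.6900
Denominator = 1.59 × 0.7214 × 11.74 × 0.6900 = 9.292
D / 9.292 = 1130 / 9.292 = 121.6
v = 121.6^(1/0.5) = 121.6^2 = 14787 m/s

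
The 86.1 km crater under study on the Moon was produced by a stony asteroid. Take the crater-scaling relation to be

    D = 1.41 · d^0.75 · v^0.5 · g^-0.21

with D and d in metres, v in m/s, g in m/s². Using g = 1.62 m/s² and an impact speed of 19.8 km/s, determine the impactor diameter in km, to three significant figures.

d ≈ 3.76 km

Rearranging for d: d = [D / (1.41 · 19800^0.5 · 1.62^-0.21)]^(1/0.75).
D = 86100 m.
19800^0.5 = 140.7
1.62^-0.21 = 0.9037
Denominator = 1.41 × 140.7 × 0.9037 = 179.3
D / 179.3 = 86100 / 179.3 = 480.2
d = 480.2^(1/0.75) = 480.2^1.3333 = 3760 m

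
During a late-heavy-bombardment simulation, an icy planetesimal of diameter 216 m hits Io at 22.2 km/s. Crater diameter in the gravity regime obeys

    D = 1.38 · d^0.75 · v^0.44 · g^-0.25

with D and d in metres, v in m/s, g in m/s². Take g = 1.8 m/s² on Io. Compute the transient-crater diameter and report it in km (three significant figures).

D ≈ 5.49 km

In SI units: v = 22200 m/s.
d^0.75 = 216^0.75 = 56.34
v^0.44 = 22200^0.44 = 81.73
g^-0.25 = 1.8^-0.25 = 0.8633
D = 1.38 × 56.34 × 81.73 × 0.8633 = 5486 m
   = 5.486 km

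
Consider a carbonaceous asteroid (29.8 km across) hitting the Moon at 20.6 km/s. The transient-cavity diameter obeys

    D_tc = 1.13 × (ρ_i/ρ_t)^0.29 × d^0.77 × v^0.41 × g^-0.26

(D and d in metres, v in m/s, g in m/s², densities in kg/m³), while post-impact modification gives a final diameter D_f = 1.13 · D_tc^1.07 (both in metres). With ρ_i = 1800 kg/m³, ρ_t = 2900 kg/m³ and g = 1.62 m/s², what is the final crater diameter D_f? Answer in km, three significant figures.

In SI: d = 29800 m, v = 20600 m/s.
(ρ_i/ρ_t)^0.29 = (1800/2900)^0.29 = 0.8708
d^0.77 = 29800^0.77 = 2787
v^0.41 = 20600^0.41 = 58.71
g^-0.26 = 1.62^-0.26 = 0.8821
D_tc = 1.13 × 0.8708 × 2787 × 58.71 × 0.8821 = 1.420 × 10^5 m
D_f = 1.13 × (1.420 × 10^5)^1.07 = 3.682 × 10^5 m
     = 368.2 km

D_f ≈ 368 km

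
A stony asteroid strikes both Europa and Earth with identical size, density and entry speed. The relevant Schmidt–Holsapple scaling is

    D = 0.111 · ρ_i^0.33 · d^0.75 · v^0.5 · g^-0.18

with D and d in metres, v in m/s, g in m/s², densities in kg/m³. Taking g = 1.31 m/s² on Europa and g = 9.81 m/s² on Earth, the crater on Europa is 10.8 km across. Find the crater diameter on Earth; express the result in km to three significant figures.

D ≈ 7.52 km

All impactor-dependent factors cancel in the ratio, leaving D_Earth/D_Europa = (g_Earth/g_Europa)^-0.18.
(9.81/1.31)^-0.18 = 7.489^-0.18 = 0.6960
D_Earth = 0.6960 × 10.8 km = 7.52 km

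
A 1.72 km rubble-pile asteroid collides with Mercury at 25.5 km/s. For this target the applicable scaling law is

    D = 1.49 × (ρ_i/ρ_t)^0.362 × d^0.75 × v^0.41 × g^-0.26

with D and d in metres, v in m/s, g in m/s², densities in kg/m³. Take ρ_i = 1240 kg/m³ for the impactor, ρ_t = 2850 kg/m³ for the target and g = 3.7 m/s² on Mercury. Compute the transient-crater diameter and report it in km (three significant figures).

D ≈ 13.4 km

In SI units: d = 1720 m, v = 25500 m/s.
(ρ_i/ρ_t)^0.362 = (1240/2850)^0.362 = 0.7399
d^0.75 = 1720^0.75 = 267.1
v^0.41 = 25500^0.41 = 64.07
g^-0.26 = 3.7^-0.26 = 0.7117
D = 1.49 × 0.7399 × 267.1 × 64.07 × 0.7117 = 13427 m
   = 13.43 km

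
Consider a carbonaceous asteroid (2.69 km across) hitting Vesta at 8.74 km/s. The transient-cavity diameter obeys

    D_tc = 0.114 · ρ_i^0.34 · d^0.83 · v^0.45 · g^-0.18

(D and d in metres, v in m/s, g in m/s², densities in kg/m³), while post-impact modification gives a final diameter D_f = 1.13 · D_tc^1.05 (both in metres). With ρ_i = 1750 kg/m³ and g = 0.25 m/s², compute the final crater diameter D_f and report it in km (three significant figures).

D_f ≈ 153 km

In SI: d = 2690 m, v = 8740 m/s.
ρ_i^0.34 = 1750^0.34 = 12.67
d^0.83 = 2690^0.83 = 702.6
v^0.45 = 8740^0.45 = 59.39
g^-0.18 = 0.25^-0.18 = 1.283
D_tc = 0.114 × 12.67 × 702.6 × 59.39 × 1.283 = 77330 m
D_f = 1.13 × (77330)^1.05 = 1.534 × 10^5 m
     = 153.4 km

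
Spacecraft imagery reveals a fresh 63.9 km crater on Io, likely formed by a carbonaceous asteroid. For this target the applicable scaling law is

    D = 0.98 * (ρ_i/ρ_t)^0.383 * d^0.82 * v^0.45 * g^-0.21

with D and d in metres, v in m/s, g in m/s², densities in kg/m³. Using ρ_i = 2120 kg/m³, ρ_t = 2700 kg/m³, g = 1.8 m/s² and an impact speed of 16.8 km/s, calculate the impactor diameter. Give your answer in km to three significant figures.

Rearranging for d: d = [D / (0.98 · (2120/2700)^0.383 · 16800^0.45 · 1.8^-0.21)]^(1/0.82).
D = 63900 m.
(2120/2700)^0.383 = 0.9115
16800^0.45 = 79.69
1.8^-0.21 = 0.8839
Denominator = 0.98 × 0.9115 × 79.69 × 0.8839 = 62.92
D / 62.92 = 63900 / 62.92 = 1016
d = 1016^(1/0.82) = 1016^1.2195 = 4644 m

d ≈ 4.64 km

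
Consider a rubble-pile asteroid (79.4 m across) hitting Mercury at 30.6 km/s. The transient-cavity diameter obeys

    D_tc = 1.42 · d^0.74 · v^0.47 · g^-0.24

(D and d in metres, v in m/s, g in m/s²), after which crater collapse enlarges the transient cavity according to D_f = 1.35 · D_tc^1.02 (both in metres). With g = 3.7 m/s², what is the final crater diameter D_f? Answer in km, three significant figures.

D_f ≈ 5.38 km

v = 30600 m/s.
d^0.74 = 79.4^0.74 = 25.46
v^0.47 = 30600^0.47 = 128.3
g^-0.24 = 3.7^-0.24 = 0.7305
D_tc = 1.42 × 25.46 × 128.3 × 0.7305 = 3388 m
D_f = 1.35 × (3388)^1.02 = 5381 m
     = 5.381 km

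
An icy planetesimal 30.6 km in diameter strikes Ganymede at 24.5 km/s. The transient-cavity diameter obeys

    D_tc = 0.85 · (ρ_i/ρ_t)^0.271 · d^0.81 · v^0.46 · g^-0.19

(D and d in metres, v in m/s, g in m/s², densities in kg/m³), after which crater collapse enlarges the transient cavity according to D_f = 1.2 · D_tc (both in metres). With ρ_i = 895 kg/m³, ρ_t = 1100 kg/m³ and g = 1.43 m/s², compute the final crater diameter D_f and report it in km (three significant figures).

D_f ≈ 405 km

In SI: d = 30600 m, v = 24500 m/s.
(ρ_i/ρ_t)^0.271 = (895/1100)^0.271 = 0.9456
d^0.81 = 30600^0.81 = 4300
v^0.46 = 24500^0.46 = 104.5
g^-0.19 = 1.43^-0.19 = 0.9343
D_tc = 0.85 × 0.9456 × 4300 × 104.5 × 0.9343 = 3.374 × 10^5 m
D_f = 1.2 × 3.374 × 10^5 = 4.049 × 10^5 m
     = 404.9 km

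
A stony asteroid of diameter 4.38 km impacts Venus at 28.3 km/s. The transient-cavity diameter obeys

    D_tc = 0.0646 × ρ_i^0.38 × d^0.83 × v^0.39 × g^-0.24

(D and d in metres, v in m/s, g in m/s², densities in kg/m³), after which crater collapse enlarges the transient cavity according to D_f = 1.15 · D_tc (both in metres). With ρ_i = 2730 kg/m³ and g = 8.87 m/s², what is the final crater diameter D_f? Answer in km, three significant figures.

In SI: d = 4380 m, v = 28300 m/s.
ρ_i^0.38 = 2730^0.38 = 20.22
d^0.83 = 4380^0.83 = 1053
v^0.39 = 28300^0.39 = 54.47
g^-0.24 = 8.87^-0.24 = 0.5922
D_tc = 0.0646 × 20.22 × 1053 × 54.47 × 0.5922 = 44370 m
D_f = 1.15 × 44370 = 51025 m
     = 51.03 km

D_f ≈ 51.0 km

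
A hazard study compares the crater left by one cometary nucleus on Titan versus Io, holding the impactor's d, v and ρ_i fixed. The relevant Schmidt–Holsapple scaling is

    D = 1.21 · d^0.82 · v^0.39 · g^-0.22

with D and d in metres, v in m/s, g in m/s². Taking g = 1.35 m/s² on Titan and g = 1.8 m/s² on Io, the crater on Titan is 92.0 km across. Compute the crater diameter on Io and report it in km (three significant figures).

D ≈ 86.4 km

All impactor-dependent factors cancel in the ratio, leaving D_Io/D_Titan = (g_Io/g_Titan)^-0.22.
(1.8/1.35)^-0.22 = 1.333^-0.22 = 0.9387
D_Io = 0.9387 × 92.0 km = 86.4 km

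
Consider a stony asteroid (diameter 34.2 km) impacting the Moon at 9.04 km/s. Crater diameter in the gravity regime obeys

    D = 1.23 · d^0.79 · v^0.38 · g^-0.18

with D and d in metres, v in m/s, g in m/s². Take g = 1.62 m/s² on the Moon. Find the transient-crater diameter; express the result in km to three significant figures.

In SI units: d = 34200 m, v = 9040 m/s.
d^0.79 = 34200^0.79 = 3818
v^0.38 = 9040^0.38 = 31.87
g^-0.18 = 1.62^-0.18 = 0.9168
D = 1.23 × 3818 × 31.87 × 0.9168 = 1.372 × 10^5 m
   = 137.2 km

D ≈ 137 km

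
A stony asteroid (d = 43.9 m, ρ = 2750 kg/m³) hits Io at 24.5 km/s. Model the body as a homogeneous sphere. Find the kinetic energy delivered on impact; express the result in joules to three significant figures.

E ≈ 3.66 × 10^16 J

v = 24500 m/s.
Mass m = (π/6) ρ d³ = (π/6) × 2750 × (43.9)³ = 1.218 × 10^8 kg
E = ½ m v² = 0.5 × 1.218 × 10^8 × (24500)² = 3.656 × 10^16 J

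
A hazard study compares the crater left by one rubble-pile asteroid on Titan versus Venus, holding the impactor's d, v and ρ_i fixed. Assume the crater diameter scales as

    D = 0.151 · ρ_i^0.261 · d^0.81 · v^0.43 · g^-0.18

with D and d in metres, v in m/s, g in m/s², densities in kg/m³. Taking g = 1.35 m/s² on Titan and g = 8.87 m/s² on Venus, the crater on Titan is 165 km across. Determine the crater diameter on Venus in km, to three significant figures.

D ≈ 118 km

All impactor-dependent factors cancel in the ratio, leaving D_Venus/D_Titan = (g_Venus/g_Titan)^-0.18.
(8.87/1.35)^-0.18 = 6.570^-0.18 = 0.7126
D_Venus = 0.7126 × 165 km = 118 km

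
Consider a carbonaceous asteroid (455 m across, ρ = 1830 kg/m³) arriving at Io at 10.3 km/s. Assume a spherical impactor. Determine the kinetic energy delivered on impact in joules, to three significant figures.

v = 10300 m/s.
Mass m = (π/6) ρ d³ = (π/6) × 1830 × (455)³ = 9.026 × 10^10 kg
E = ½ m v² = 0.5 × 9.026 × 10^10 × (10300)² = 4.788 × 10^18 J

E ≈ 4.79 × 10^18 J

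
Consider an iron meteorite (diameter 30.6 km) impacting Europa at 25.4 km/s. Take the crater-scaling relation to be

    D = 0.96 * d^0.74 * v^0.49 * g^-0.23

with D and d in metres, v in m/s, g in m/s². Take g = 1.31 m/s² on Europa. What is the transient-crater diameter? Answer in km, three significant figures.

D ≈ 271 km

In SI units: d = 30600 m, v = 25400 m/s.
d^0.74 = 30600^0.74 = 2087
v^0.49 = 25400^0.49 = 144.0
g^-0.23 = 1.31^-0.23 = 0.9398
D = 0.96 × 2087 × 144.0 × 0.9398 = 2.711 × 10^5 m
   = 271.1 km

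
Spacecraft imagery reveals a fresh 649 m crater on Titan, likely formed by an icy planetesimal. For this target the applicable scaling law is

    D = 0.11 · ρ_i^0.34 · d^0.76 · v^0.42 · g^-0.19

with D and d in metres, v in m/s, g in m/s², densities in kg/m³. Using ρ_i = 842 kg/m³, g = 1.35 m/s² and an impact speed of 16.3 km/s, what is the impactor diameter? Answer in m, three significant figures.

Rearranging for d: d = [D / (0.11 · 842^0.34 · 16300^0.42 · 1.35^-0.19)]^(1/0.76).
842^0.34 = 9.877
16300^0.42 = 58.77
1.35^-0.19 = 0.9446
Denominator = 0.11 × 9.877 × 58.77 × 0.9446 = 60.31
D / 60.31 = 649 / 60.31 = 10.76
d = 10.76^(1/0.76) = 10.76^1.3158 = 22.79 m

d ≈ 22.8 m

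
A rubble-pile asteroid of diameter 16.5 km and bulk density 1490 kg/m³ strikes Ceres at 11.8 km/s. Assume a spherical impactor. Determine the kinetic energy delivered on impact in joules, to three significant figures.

d = 16500 m; v = 11800 m/s.
Mass m = (π/6) ρ d³ = (π/6) × 1490 × (16500)³ = 3.505 × 10^15 kg
E = ½ m v² = 0.5 × 3.505 × 10^15 × (11800)² = 2.440 × 10^23 J

E ≈ 2.44 × 10^23 J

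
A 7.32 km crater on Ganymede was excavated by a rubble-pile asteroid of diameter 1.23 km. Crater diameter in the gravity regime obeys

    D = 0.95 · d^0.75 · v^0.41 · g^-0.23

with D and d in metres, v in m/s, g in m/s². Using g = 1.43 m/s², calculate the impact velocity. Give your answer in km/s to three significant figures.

Rearranging for v: v = [D / (0.95 · 1230^0.75 · 1.43^-0.23)]^(1/0.41).
D = 7320 m.
1230^0.75 = 207.7
1.43^-0.23 = 0.9210
Denominator = 0.95 × 207.7 × 0.9210 = 181.7
D / 181.7 = 7320 / 181.7 = 40.29
v = 40.29^(1/0.41) = 40.29^2.439 = 8224 m/s

v ≈ 8.22 km/s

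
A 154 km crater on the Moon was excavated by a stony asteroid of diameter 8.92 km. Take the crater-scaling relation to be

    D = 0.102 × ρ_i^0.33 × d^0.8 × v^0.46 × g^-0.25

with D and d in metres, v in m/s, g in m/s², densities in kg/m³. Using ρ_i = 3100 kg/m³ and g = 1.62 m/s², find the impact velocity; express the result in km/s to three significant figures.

Rearranging for v: v = [D / (0.102 · 3100^0.33 · 8920^0.8 · 1.62^-0.25)]^(1/0.46).
D = 154000 m.
3100^0.33 = 14.20
8920^0.8 = 1446
1.62^-0.25 = 0.8864
Denominator = 0.102 × 14.20 × 1446 × 0.8864 = 1856
D / 1856 = 154000 / 1856 = 82.97
v = 82.97^(1/0.46) = 82.97^2.1739 = 14844 m/s

v ≈ 14.8 km/s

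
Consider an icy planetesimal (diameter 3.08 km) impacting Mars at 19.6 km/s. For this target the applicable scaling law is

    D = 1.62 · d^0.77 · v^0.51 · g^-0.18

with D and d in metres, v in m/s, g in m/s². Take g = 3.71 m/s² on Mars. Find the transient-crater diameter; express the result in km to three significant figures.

In SI units: d = 3080 m, v = 19600 m/s.
d^0.77 = 3080^0.77 = 485.5
v^0.51 = 19600^0.51 = 154.5
g^-0.18 = 3.71^-0.18 = 0.7898
D = 1.62 × 485.5 × 154.5 × 0.7898 = 95973 m
   = 95.97 km

D ≈ 96.0 km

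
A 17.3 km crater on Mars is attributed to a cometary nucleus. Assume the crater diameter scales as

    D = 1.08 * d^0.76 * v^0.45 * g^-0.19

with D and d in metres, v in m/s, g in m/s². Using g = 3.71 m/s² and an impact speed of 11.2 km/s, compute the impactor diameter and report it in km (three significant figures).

d ≈ 1.89 km

Rearranging for d: d = [D / (1.08 · 11200^0.45 · 3.71^-0.19)]^(1/0.76).
D = 17300 m.
11200^0.45 = 66.40
3.71^-0.19 = 0.7795
Denominator = 1.08 × 66.40 × 0.7795 = 55.90
D / 55.90 = 17300 / 55.90 = 309.5
d = 309.5^(1/0.76) = 309.5^1.3158 = 1893 m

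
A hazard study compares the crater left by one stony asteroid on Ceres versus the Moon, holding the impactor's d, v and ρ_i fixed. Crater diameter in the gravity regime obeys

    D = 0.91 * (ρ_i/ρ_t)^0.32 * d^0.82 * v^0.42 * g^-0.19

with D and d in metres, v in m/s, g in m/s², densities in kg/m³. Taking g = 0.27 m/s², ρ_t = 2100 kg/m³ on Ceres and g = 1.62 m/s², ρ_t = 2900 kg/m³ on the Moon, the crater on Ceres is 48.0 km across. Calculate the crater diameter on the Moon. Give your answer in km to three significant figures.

The impactor-only factors (d, v, ρ_i) cancel in the ratio, leaving D_Moon/D_Ceres = (g_Moon/g_Ceres)^-0.19 · (ρ_t,Ceres/ρ_t,Moon)^0.32.
(1.62/0.27)^-0.19 = 6.000^-0.19 = 0.7115
(2100/2900)^0.32 = 0.7241^0.32 = 0.9019
Ratio = 0.7115 × 0.9019 = 0.6417
D_Moon = 0.6417 × 48.0 km = 30.8 km

D ≈ 30.8 km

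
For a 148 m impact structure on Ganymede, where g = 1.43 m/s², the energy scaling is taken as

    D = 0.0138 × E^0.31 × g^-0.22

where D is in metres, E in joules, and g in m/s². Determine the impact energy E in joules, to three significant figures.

E ≈ 1.29 × 10^13 J

Rearranging: E = [D / (0.0138 · g^-0.22)]^(1/0.31).
g^-0.22 = 1.43^-0.22 = 0.9243
D / (0.0138 × 0.9243) = 148 / (0.01276) = 1.160 × 10^4
E = (1.160 × 10^4)^3.2258 = 1.292 × 10^13 J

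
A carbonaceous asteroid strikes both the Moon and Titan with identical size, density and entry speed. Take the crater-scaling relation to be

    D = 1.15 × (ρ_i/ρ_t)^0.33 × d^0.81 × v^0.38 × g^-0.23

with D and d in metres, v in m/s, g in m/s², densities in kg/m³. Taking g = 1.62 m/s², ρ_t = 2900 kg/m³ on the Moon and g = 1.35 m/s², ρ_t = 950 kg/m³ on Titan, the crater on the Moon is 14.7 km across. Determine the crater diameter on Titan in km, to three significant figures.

D ≈ 22.2 km

The impactor-only factors (d, v, ρ_i) cancel in the ratio, leaving D_Titan/D_Moon = (g_Titan/g_Moon)^-0.23 · (ρ_t,Moon/ρ_t,Titan)^0.33.
(1.35/1.62)^-0.23 = 0.8333^-0.23 = 1.043
(2900/950)^0.33 = 3.053^0.33 = 1.445
Ratio = 1.043 × 1.445 = 1.507
D_Titan = 1.507 × 14.7 km = 22.2 km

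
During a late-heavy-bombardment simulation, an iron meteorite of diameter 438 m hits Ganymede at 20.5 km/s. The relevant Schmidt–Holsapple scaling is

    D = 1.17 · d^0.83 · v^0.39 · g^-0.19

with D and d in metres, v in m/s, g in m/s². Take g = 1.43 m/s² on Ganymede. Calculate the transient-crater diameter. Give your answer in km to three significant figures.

In SI units: v = 20500 m/s.
d^0.83 = 438^0.83 = 155.7
v^0.39 = 20500^0.39 = 48.04
g^-0.19 = 1.43^-0.19 = 0.9343
D = 1.17 × 155.7 × 48.04 × 0.9343 = 8176 m
   = 8.176 km

D ≈ 8.18 km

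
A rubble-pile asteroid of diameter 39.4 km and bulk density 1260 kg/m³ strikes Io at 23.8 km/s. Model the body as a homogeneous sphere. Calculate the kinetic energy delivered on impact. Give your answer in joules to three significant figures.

d = 39400 m; v = 23800 m/s.
Mass m = (π/6) ρ d³ = (π/6) × 1260 × (39400)³ = 4.035 × 10^16 kg
E = ½ m v² = 0.5 × 4.035 × 10^16 × (23800)² = 1.143 × 10^25 J

E ≈ 1.14 × 10^25 J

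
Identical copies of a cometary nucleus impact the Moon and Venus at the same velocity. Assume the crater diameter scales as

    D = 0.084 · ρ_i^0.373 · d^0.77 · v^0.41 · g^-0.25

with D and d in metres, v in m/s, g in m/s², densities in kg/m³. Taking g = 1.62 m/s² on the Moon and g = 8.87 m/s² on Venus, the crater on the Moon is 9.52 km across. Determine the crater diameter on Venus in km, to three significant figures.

All impactor-dependent factors cancel in the ratio, leaving D_Venus/D_Moon = (g_Venus/g_Moon)^-0.25.
(8.87/1.62)^-0.25 = 5.475^-0.25 = 0.6537
D_Venus = 0.6537 × 9.52 km = 6.22 km

D ≈ 6.22 km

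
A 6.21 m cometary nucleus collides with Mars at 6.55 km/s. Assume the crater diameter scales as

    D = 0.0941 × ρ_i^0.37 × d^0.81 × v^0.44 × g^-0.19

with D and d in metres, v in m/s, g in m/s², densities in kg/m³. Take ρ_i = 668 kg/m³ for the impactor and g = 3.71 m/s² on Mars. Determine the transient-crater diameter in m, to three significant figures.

In SI units: v = 6550 m/s.
ρ_i^0.37 = 668^0.37 = 11.10
d^0.81 = 6.21^0.81 = 4.389
v^0.44 = 6550^0.44 = 47.77
g^-0.19 = 3.71^-0.19 = 0.7795
D = 0.0941 × 11.10 × 4.389 × 47.77 × 0.7795 = 170.7 m

D ≈ 171 m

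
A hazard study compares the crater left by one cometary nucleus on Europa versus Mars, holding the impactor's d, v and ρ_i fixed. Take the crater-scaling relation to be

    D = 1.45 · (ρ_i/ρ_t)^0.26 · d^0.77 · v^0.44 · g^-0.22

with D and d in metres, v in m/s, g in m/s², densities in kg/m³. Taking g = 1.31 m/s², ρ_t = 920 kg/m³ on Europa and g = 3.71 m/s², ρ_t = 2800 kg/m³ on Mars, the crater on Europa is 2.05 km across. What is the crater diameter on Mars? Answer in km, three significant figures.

D ≈ 1.22 km

The impactor-only factors (d, v, ρ_i) cancel in the ratio, leaving D_Mars/D_Europa = (g_Mars/g_Europa)^-0.22 · (ρ_t,Europa/ρ_t,Mars)^0.26.
(3.71/1.31)^-0.22 = 2.832^-0.22 = 0.7953
(920/2800)^0.26 = 0.3286^0.26 = 0.7487
Ratio = 0.7953 × 0.7487 = 0.5954
D_Mars = 0.5954 × 2.05 km = 1.22 km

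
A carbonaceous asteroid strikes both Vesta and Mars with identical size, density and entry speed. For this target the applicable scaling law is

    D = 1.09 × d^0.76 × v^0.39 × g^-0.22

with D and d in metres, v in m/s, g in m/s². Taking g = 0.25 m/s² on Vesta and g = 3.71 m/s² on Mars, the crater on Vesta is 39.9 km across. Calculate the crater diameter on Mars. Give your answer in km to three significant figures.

All impactor-dependent factors cancel in the ratio, leaving D_Mars/D_Vesta = (g_Mars/g_Vesta)^-0.22.
(3.71/0.25)^-0.22 = 14.84^-0.22 = 0.5524
D_Mars = 0.5524 × 39.9 km = 22.0 km

D ≈ 22.0 km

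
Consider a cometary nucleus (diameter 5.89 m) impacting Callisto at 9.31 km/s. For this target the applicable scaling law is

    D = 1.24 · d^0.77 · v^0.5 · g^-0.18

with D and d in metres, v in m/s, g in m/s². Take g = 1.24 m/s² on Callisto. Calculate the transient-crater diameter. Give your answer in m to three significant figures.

In SI units: v = 9310 m/s.
d^0.77 = 5.89^0.77 = 3.917
v^0.5 = 9310^0.5 = 96.49
g^-0.18 = 1.24^-0.18 = 0.9620
D = 1.24 × 3.917 × 96.49 × 0.9620 = 450.9 m

D ≈ 451 m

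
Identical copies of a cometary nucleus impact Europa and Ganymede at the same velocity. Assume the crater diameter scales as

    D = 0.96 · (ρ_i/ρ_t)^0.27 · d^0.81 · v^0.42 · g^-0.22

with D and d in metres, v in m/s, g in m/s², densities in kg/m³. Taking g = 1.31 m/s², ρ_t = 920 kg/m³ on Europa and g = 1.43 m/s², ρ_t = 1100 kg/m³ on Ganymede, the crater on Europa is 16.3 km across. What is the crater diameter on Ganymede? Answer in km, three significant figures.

D ≈ 15.2 km

The impactor-only factors (d, v, ρ_i) cancel in the ratio, leaving D_Ganymede/D_Europa = (g_Ganymede/g_Europa)^-0.22 · (ρ_t,Europa/ρ_t,Ganymede)^0.27.
(1.43/1.31)^-0.22 = 1.092^-0.22 = 0.9808
(920/1100)^0.27 = 0.8364^0.27 = 0.9529
Ratio = 0.9808 × 0.9529 = 0.9346
D_Ganymede = 0.9346 × 16.3 km = 15.2 km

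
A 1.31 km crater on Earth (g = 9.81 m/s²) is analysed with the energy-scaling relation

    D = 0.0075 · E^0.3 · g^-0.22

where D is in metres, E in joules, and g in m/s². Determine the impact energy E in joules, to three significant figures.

E ≈ 1.59 × 10^18 J

Rearranging: E = [D / (0.0075 · g^-0.22)]^(1/0.3).
D = 1310 m.
g^-0.22 = 9.81^-0.22 = 0.6051
D / (0.0075 × 0.6051) = 1310 / (4.538 × 10^-3) = 2.887 × 10^5
E = (2.887 × 10^5)^3.3333 = 1.590 × 10^18 J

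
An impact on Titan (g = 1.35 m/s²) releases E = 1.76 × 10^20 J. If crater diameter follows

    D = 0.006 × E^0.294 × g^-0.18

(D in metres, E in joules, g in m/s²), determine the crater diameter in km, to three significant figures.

E^0.294 = (1.76 × 10^20)^0.294 = 8.957 × 10^5
g^-0.18 = 1.35^-0.18 = 0.9474
D = 0.006 × 8.957 × 10^5 × 0.9474 = 5092 m
   = 5.092 km

D ≈ 5.09 km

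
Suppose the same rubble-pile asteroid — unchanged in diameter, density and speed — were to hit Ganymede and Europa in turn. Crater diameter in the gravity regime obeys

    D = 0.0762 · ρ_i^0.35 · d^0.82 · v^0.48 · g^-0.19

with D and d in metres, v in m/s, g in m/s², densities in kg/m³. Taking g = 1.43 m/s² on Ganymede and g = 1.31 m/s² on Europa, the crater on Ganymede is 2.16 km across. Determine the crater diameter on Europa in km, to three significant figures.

All impactor-dependent factors cancel in the ratio, leaving D_Europa/D_Ganymede = (g_Europa/g_Ganymede)^-0.19.
(1.31/1.43)^-0.19 = 0.9161^-0.19 = 1.017
D_Europa = 1.017 × 2.16 km = 2.20 km

D ≈ 2.20 km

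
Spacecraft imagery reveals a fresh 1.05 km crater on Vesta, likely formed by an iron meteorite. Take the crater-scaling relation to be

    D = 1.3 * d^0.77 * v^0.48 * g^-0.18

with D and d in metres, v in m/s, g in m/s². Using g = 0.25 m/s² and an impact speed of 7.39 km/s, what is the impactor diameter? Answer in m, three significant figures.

d ≈ 16.7 m

Rearranging for d: d = [D / (1.3 · 7390^0.48 · 0.25^-0.18)]^(1/0.77).
D = 1050 m.
7390^0.48 = 71.94
0.25^-0.18 = 1.283
Denominator = 1.3 × 71.94 × 1.283 = 120.0
D / 120.0 = 1050 / 120.0 = 8.750
d = 8.750^(1/0.77) = 8.750^1.2987 = 16.73 m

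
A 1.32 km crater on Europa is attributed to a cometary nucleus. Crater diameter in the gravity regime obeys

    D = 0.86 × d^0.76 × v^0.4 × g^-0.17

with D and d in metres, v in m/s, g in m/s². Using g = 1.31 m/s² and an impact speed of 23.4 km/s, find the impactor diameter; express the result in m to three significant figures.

Rearranging for d: d = [D / (0.86 · 23400^0.4 · 1.31^-0.17)]^(1/0.76).
D = 1320 m.
23400^0.4 = 55.94
1.31^-0.17 = 0.9551
Denominator = 0.86 × 55.94 × 0.9551 = 45.95
D / 45.95 = 1320 / 45.95 = 28.73
d = 28.73^(1/0.76) = 28.73^1.3158 = 82.96 m

d ≈ 83.0 m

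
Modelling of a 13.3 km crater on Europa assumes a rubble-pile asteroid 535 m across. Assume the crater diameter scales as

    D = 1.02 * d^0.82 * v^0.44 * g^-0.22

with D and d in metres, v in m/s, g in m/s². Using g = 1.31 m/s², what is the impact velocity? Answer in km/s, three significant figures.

v ≈ 21.2 km/s

Rearranging for v: v = [D / (1.02 · 535^0.82 · 1.31^-0.22)]^(1/0.44).
D = 13300 m.
535^0.82 = 172.7
1.31^-0.22 = 0.9423
Denominator = 1.02 × 172.7 × 0.9423 = 166.0
D / 166.0 = 13300 / 166.0 = 80.12
v = 80.12^(1/0.44) = 80.12^2.2727 = 21214 m/s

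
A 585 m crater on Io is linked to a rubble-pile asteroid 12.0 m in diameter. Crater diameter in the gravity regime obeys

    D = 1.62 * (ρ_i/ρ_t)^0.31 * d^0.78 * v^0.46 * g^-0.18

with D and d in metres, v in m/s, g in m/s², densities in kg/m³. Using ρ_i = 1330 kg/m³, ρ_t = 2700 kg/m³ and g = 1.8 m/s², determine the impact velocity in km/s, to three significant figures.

v ≈ 10.9 km/s

Rearranging for v: v = [D / (1.62 · (1330/2700)^0.31 · 12^0.78 · 1.8^-0.18)]^(1/0.46).
(1330/2700)^0.31 = 0.8029
12^0.78 = 6.946
1.8^-0.18 = 0.8996
Denominator = 1.62 × 0.8029 × 6.946 × 0.8996 = 8.128
D / 8.128 = 585 / 8.128 = 71.97
v = 71.97^(1/0.46) = 71.97^2.1739 = 10896 m/s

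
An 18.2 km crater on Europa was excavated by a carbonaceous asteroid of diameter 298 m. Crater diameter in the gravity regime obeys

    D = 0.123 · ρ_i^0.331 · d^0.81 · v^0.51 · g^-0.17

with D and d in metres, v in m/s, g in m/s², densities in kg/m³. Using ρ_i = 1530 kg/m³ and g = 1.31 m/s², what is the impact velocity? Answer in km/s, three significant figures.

v ≈ 15.1 km/s

Rearranging for v: v = [D / (0.123 · 1530^0.331 · 298^0.81 · 1.31^-0.17)]^(1/0.51).
D = 18200 m.
1530^0.331 = 11.33
298^0.81 = 101.0
1.31^-0.17 = 0.9551
Denominator = 0.123 × 11.33 × 101.0 × 0.9551 = 134.4
D / 134.4 = 18200 / 134.4 = 135.4
v = 135.4^(1/0.51) = 135.4^1.9608 = 15124 m/s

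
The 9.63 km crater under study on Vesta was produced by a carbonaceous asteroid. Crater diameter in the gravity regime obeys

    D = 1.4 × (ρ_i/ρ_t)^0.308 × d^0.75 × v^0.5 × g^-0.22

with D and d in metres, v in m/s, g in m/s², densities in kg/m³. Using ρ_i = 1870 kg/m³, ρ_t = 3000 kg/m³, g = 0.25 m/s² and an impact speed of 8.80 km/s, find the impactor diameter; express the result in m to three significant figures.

Rearranging for d: d = [D / (1.4 · (1870/3000)^0.308 · 8800^0.5 · 0.25^-0.22)]^(1/0.75).
D = 9630 m.
(1870/3000)^0.308 = 0.8645
8800^0.5 = 93.81
0.25^-0.22 = 1.357
Denominator = 1.4 × 0.8645 × 93.81 × 1.357 = 154.1
D / 154.1 = 9630 / 154.1 = 62.49
d = 62.49^(1/0.75) = 62.49^1.3333 = 247.9 m

d ≈ 248 m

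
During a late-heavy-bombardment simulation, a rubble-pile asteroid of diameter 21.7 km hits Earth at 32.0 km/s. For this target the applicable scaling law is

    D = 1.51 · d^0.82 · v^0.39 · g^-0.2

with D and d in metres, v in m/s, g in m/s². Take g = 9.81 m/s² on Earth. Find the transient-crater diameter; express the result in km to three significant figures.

In SI units: d = 21700 m, v = 32000 m/s.
d^0.82 = 21700^0.82 = 3597
v^0.39 = 32000^0.39 = 57.15
g^-0.2 = 9.81^-0.2 = 0.6334
D = 1.51 × 3597 × 57.15 × 0.6334 = 1.966 × 10^5 m
   = 196.6 km

D ≈ 197 km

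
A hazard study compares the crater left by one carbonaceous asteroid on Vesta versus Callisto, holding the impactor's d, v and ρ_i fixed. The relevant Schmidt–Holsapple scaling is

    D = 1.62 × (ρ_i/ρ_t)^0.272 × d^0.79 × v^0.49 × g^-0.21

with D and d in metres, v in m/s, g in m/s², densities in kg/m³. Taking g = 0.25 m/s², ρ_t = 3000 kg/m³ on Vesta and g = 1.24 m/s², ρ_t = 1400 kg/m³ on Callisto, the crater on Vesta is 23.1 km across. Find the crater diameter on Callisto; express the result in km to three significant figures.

D ≈ 20.3 km

The impactor-only factors (d, v, ρ_i) cancel in the ratio, leaving D_Callisto/D_Vesta = (g_Callisto/g_Vesta)^-0.21 · (ρ_t,Vesta/ρ_t,Callisto)^0.272.
(1.24/0.25)^-0.21 = 4.960^-0.21 = 0.7144
(3000/1400)^0.272 = 2.143^0.272 = 1.230
Ratio = 0.7144 × 1.230 = 0.8787
D_Callisto = 0.8787 × 23.1 km = 20.3 km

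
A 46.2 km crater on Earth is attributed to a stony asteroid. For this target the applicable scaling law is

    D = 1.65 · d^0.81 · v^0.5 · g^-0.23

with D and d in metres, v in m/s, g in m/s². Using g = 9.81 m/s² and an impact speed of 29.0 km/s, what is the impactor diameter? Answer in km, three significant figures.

Rearranging for d: d = [D / (1.65 · 29000^0.5 · 9.81^-0.23)]^(1/0.81).
D = 46200 m.
29000^0.5 = 170.3
9.81^-0.23 = 0.5914
Denominator = 1.65 × 170.3 × 0.5914 = 166.2
D / 166.2 = 46200 / 166.2 = 278.0
d = 278.0^(1/0.81) = 278.0^1.2346 = 1041 m

d ≈ 1.04 km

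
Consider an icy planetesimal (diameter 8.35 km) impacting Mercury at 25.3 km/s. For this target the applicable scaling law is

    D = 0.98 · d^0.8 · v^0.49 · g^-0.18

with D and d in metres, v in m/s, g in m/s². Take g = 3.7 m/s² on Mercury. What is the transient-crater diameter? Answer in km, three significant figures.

D ≈ 153 km

In SI units: d = 8350 m, v = 25300 m/s.
d^0.8 = 8350^0.8 = 1372
v^0.49 = 25300^0.49 = 143.7
g^-0.18 = 3.7^-0.18 = 0.7902
D = 0.98 × 1372 × 143.7 × 0.7902 = 1.527 × 10^5 m
   = 152.7 km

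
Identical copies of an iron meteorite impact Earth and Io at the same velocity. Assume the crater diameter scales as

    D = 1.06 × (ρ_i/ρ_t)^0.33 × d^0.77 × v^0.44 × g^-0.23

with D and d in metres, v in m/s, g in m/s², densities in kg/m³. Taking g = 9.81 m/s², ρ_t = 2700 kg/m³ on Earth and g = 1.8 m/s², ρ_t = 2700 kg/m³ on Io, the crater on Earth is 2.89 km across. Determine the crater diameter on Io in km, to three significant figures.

D ≈ 4.27 km

The impactor-only factors (d, v, ρ_i) cancel in the ratio, leaving D_Io/D_Earth = (g_Io/g_Earth)^-0.23 · (ρ_t,Earth/ρ_t,Io)^0.33.
(1.8/9.81)^-0.23 = 0.1835^-0.23 = 1.477
(2700/2700)^0.33 = 1.000^0.33 = 1.000
Ratio = 1.477 × 1.000 = 1.477
D_Io = 1.477 × 2.89 km = 4.27 km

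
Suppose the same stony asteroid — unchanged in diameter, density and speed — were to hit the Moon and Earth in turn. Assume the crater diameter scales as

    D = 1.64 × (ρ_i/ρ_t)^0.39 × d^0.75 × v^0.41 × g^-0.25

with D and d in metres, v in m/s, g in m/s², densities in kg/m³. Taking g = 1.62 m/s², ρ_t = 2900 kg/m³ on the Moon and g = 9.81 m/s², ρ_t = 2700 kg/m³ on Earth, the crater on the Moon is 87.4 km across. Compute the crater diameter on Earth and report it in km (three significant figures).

The impactor-only factors (d, v, ρ_i) cancel in the ratio, leaving D_Earth/D_Moon = (g_Earth/g_Moon)^-0.25 · (ρ_t,Moon/ρ_t,Earth)^0.39.
(9.81/1.62)^-0.25 = 6.056^-0.25 = 0.6375
(2900/2700)^0.39 = 1.074^0.39 = 1.028
Ratio = 0.6375 × 1.028 = 0.6553
D_Earth = 0.6553 × 87.4 km = 57.3 km

D ≈ 57.3 km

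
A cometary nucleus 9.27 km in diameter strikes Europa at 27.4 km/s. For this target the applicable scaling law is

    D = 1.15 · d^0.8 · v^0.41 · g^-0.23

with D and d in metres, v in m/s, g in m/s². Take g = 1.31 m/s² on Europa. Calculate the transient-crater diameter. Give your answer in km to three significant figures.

In SI units: d = 9270 m, v = 27400 m/s.
d^0.8 = 9270^0.8 = 1492
v^0.41 = 27400^0.41 = 65.99
g^-0.23 = 1.31^-0.23 = 0.9398
D = 1.15 × 1492 × 65.99 × 0.9398 = 1.064 × 10^5 m
   = 106.4 km

D ≈ 106 km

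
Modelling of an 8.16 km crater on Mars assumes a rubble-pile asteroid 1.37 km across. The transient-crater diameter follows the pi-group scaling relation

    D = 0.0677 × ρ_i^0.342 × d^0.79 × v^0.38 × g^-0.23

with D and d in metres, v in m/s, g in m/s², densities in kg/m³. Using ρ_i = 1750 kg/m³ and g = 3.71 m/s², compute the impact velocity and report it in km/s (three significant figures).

v ≈ 18.9 km/s

Rearranging for v: v = [D / (0.0677 · 1750^0.342 · 1370^0.79 · 3.71^-0.23)]^(1/0.38).
D = 8160 m.
1750^0.342 = 12.86
1370^0.79 = 300.6
3.71^-0.23 = 0.7397
Denominator = 0.0677 × 12.86 × 300.6 × 0.7397 = 193.6
D / 193.6 = 8160 / 193.6 = 42.15
v = 42.15^(1/0.38) = 42.15^2.6316 = 18872 m/s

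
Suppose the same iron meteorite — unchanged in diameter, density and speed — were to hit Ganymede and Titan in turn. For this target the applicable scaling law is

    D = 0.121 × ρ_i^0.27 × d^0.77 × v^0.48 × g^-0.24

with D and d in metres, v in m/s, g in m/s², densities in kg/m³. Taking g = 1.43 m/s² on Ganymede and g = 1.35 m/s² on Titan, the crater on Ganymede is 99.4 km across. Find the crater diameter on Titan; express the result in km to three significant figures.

All impactor-dependent factors cancel in the ratio, leaving D_Titan/D_Ganymede = (g_Titan/g_Ganymede)^-0.24.
(1.35/1.43)^-0.24 = 0.9441^-0.24 = 1.014
D_Titan = 1.014 × 99.4 km = 101 km

D ≈ 101 km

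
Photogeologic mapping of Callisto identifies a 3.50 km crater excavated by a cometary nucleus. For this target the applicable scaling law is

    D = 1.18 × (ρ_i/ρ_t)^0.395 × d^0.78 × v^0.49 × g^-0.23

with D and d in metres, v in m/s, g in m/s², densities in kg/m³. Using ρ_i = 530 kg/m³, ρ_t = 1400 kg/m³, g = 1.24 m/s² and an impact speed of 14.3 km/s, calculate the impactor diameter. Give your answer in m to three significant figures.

Rearranging for d: d = [D / (1.18 · (530/1400)^0.395 · 14300^0.49 · 1.24^-0.23)]^(1/0.78).
D = 3500 m.
(530/1400)^0.395 = 0.6813
14300^0.49 = 108.7
1.24^-0.23 = 0.9517
Denominator = 1.18 × 0.6813 × 108.7 × 0.9517 = 83.17
D / 83.17 = 3500 / 83.17 = 42.08
d = 42.08^(1/0.78) = 42.08^1.2821 = 120.8 m

d ≈ 121 m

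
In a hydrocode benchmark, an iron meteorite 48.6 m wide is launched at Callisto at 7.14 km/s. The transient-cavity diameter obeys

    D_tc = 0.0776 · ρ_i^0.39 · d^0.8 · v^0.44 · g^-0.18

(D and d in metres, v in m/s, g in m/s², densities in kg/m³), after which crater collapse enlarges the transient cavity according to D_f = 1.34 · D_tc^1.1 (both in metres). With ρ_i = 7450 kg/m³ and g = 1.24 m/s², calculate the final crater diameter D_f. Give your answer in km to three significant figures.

D_f ≈ 7.91 km

v = 7140 m/s.
ρ_i^0.39 = 7450^0.39 = 32.37
d^0.8 = 48.6^0.8 = 22.35
v^0.44 = 7140^0.44 = 49.62
g^-0.18 = 1.24^-0.18 = 0.9620
D_tc = 0.0776 × 32.37 × 22.35 × 49.62 × 0.9620 = 2680 m
D_f = 1.34 × (2680)^1.1 = 7908 m
     = 7.908 km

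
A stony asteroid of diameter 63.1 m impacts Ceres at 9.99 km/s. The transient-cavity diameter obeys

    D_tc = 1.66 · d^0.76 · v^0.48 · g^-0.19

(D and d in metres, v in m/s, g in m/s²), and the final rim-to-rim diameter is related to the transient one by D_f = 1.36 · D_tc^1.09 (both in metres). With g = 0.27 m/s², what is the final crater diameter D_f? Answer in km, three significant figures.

D_f ≈ 11.9 km

v = 9990 m/s.
d^0.76 = 63.1^0.76 = 23.34
v^0.48 = 9990^0.48 = 83.14
g^-0.19 = 0.27^-0.19 = 1.282
D_tc = 1.66 × 23.34 × 83.14 × 1.282 = 4130 m
D_f = 1.36 × (4130)^1.09 = 11883 m
     = 11.88 km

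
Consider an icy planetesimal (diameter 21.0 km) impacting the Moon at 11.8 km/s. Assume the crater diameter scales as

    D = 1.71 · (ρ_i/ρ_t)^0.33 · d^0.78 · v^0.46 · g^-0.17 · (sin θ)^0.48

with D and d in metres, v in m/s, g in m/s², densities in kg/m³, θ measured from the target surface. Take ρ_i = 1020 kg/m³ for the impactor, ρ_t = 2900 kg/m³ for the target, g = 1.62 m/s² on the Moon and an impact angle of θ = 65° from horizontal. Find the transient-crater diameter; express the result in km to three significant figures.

In SI units: d = 21000 m, v = 11800 m/s.
(ρ_i/ρ_t)^0.33 = (1020/2900)^0.33 = 0.7083
d^0.78 = 21000^0.78 = 2351
v^0.46 = 11800^0.46 = 74.66
g^-0.17 = 1.62^-0.17 = 0.9213
(sin 65°)^0.48 = 0.9063^0.48 = 0.9539
D = 1.71 × 0.7083 × 2351 × 74.66 × 0.9213 × 0.9539 = 1.868 × 10^5 m
   = 186.8 km

D ≈ 187 km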